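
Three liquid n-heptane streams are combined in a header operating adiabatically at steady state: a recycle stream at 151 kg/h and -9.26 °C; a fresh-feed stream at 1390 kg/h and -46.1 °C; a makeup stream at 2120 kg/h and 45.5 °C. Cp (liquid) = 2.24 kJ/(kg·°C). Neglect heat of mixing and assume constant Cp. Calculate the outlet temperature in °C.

No heat crosses the boundary, so H_out = H_in.
Σ ṁᵢCp,ᵢTᵢ = 151×2.24×-9.26 + 1390×2.24×-46.1 + 2120×2.24×45.5 = 69401
Σ ṁᵢCp,ᵢ = 151×2.24 + 1390×2.24 + 2120×2.24 = 8200.6
T_out = 69401 / 8200.6 = 8.4629 °C

T_out = 8.46 °C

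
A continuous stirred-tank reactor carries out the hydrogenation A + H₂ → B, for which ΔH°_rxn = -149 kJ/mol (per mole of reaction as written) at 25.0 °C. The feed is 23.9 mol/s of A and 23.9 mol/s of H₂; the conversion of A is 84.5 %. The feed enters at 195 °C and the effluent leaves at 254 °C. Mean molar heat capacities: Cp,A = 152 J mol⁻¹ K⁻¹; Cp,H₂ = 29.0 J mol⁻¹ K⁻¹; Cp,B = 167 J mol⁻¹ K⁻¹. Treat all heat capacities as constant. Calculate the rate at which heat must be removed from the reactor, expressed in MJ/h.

Extent of reaction ξ = 0.845 × 23.9 = 20.195 mol/s
Reaction term: ξ·ΔH°_rxn = 20.195 × -149 = -3009.1 kJ/s
Sensible, feed 195→25 °C: -735.4 kJ/s
Outlet flows (mol/s): A 3.7045, H₂ 3.7045, B 20.195
Sensible, products 25→254 °C: 925.88 kJ/s
Q = ΔH = -2818.6 kJ/s = -2818.6 kW
Heat removed = 10147 MJ/h

Q_out = 10100 MJ/h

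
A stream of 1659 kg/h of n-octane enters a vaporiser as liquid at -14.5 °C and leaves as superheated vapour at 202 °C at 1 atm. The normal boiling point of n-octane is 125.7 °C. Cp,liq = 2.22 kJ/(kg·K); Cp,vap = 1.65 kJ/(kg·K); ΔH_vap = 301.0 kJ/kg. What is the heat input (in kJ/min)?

liquid -14.5→125.7 °C: 311.24 kJ/kg
vaporisation at 125.7 °C: 301 kJ/kg
vapour 125.7→202 °C: 125.89 kJ/kg
Δh = 311.24 + 301 + 125.89 = 738.14 kJ/kg
Q = ṁ·Δh = 1659 kg/h × 738.14 kJ/kg = 1.2246e+06 kJ/h
|Q| = 340.16 kW = 20410 kJ/min

Q = 20400 kJ/min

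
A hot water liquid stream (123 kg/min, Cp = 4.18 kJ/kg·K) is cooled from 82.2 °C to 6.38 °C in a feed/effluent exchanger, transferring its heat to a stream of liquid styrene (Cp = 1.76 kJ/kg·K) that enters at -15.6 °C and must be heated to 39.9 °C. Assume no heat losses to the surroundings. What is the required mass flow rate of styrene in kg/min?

ṁ_c = 399 kg/min

Heat released by hot stream: Q = 123 × 4.18 × (82.2 − 6.38) = 38982 kJ/min
Energy balance on cold side (adiabatic exchanger): Q = ṁ_c·Cp_c·(T_c,out − T_c,in)
ṁ_c = 38982 / [1.76 × (39.9 − -15.6)] = 399.08 kg/min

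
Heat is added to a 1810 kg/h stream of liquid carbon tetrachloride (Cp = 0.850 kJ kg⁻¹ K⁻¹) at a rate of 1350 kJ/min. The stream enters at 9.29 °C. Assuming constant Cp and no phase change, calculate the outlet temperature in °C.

T_out = 61.9 °C

Q = 1350 kJ/min = 81000 kJ/h
ΔT = Q/(ṁ·Cp) = 81000/(1810×0.850) = 52.649 K
T_out = 9.29 + 52.649 = 61.939 °C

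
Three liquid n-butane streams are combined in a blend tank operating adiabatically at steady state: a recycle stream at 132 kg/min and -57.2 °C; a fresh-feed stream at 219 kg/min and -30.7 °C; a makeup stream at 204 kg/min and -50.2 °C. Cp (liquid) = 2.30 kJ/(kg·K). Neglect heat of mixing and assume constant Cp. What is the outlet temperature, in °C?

Energy balance with Q = 0: Σ ṁᵢCp,ᵢ(T_out − Tᵢ) = 0
T_out = Σ ṁᵢCp,ᵢTᵢ / Σ ṁᵢCp,ᵢ
      = -56383 / 1276.5 = -44.17 °C

T_out = -44.2 °C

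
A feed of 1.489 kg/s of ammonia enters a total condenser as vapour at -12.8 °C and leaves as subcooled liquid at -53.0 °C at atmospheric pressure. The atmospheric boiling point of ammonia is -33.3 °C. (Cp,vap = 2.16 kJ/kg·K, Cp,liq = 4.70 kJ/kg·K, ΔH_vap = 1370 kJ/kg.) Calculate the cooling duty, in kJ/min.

Q_c = 135000 kJ/min

vapour -12.8→-33.3 °C: -44.28 kJ/kg
condensation at -33.3 °C: -1370 kJ/kg
liquid -33.3→-53.0 °C: -92.59 kJ/kg
Δh = -44.28 + -1370 + -92.59 = -1506.9 kJ/kg
Q = ṁ·Δh = 1.489 kg/s × -1506.9 kJ/kg = -2243.7 kJ/s
|Q| = 2243.7 kW = 134620 kJ/min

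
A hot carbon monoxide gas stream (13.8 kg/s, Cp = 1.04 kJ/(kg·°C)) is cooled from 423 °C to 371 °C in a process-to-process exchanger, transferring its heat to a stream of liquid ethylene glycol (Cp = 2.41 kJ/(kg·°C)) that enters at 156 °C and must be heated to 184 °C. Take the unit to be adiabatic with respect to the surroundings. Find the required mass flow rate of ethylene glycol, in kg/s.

Heat released by hot stream: Q = 13.8 × 1.04 × (423 − 371) = 746.3 kJ/s
Energy balance on cold side (adiabatic exchanger): Q = ṁ_c·Cp_c·(T_c,out − T_c,in)
ṁ_c = 746.3 / [2.41 × (184 − 156)] = 11.06 kg/s

ṁ_c = 11.1 kg/s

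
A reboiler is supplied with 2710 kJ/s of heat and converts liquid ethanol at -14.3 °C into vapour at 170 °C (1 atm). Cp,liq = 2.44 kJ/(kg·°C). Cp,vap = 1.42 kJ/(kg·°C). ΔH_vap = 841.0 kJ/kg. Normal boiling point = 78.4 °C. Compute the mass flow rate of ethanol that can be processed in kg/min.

Δh = 2.44×(78.4−-14.3) + 841.0 + 1.42×(170−78.4) = 1197.3 kJ/kg
Q = 2710 kJ/s = 2710 kJ/s = 162600 kJ/min
ṁ = Q/Δh = 162600 / 1197.3 = 135.81 kg/min

ṁ = 136 kg/min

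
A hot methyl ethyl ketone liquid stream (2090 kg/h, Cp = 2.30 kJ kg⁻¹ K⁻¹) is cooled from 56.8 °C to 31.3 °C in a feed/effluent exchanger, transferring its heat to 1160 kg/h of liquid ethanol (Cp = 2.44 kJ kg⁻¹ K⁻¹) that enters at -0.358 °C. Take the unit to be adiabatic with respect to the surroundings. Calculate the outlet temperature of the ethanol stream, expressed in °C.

T_c,out = 42.9 °C

Heat released by hot stream: Q = 2090 × 2.30 × (56.8 − 31.3) = 122580 kJ/h
Energy balance on cold side (adiabatic exchanger): Q = ṁ_c·Cp_c·(T_c,out − T_c,in)
T_c,out = -0.358 + 122580/(1160 × 2.44) = 42.95 °C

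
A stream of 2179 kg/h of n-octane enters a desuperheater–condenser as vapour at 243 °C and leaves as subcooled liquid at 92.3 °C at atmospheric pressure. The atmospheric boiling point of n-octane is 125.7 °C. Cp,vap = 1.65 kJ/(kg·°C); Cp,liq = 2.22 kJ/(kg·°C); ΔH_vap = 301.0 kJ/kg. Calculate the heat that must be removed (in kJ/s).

vapour 243→125.7 °C: -193.54 kJ/kg
condensation at 125.7 °C: -301 kJ/kg
liquid 125.7→92.3 °C: -74.148 kJ/kg
Δh = -193.54 + -301 + -74.148 = -568.69 kJ/kg
Q = ṁ·Δh = 2179 kg/h × -568.69 kJ/kg = -1.2392e+06 kJ/h
|Q| = 344.22 kW

Q_c = 344 kJ/s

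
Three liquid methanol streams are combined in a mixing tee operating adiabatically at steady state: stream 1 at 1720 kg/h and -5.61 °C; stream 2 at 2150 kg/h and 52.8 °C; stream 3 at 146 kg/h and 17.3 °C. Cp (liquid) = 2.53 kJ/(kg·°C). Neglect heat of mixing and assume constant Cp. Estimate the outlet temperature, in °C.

T_out = 26.5 °C

No heat crosses the boundary, so H_out = H_in.
T_out = Σ ṁᵢCp,ᵢTᵢ / Σ ṁᵢCp,ᵢ
      = 269180 / 10160 = 26.493 °C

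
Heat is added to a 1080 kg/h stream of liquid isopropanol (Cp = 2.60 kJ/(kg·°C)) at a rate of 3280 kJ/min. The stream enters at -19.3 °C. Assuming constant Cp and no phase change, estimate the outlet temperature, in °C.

T_out = 50.8 °C

Q = 3280 kJ/min = 196800 kJ/h
ΔT = Q/(ṁ·Cp) = 196800/(1080×2.60) = 70.085 K
T_out = -19.3 + 70.085 = 50.785 °C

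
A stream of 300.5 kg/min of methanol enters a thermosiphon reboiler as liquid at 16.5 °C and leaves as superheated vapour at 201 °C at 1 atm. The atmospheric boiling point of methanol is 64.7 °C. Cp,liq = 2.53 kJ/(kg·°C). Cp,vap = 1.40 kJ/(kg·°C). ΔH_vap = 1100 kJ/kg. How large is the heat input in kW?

liquid 16.5→64.7 °C: 121.95 kJ/kg
vaporisation at 64.7 °C: 1100 kJ/kg
vapour 64.7→201 °C: 190.82 kJ/kg
Δh = 121.95 + 1100 + 190.82 = 1412.8 kJ/kg
Q = ṁ·Δh = 300.5 kg/min × 1412.8 kJ/kg = 424540 kJ/min
|Q| = 7075.6 kW

Q = 7080 kW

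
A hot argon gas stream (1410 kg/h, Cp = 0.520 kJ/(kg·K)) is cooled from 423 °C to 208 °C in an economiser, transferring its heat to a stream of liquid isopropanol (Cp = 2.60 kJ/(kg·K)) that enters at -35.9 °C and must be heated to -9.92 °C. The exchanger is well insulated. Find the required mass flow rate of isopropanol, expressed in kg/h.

ṁ_c = 2330 kg/h

Heat released by hot stream: Q = 1410 × 0.520 × (423 − 208) = 157640 kJ/h
Energy balance on cold side (adiabatic exchanger): Q = ṁ_c·Cp_c·(T_c,out − T_c,in)
ṁ_c = 157640 / [2.60 × (-9.92 − -35.9)] = 2333.7 kg/h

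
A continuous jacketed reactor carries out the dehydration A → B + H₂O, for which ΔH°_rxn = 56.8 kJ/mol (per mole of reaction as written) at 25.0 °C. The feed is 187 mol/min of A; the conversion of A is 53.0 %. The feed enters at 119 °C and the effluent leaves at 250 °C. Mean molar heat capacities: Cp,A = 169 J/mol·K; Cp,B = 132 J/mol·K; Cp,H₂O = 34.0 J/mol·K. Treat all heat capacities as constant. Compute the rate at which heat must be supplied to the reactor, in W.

Extent of reaction ξ = 0.530 × 187 = 99.11 mol/min
Reaction term: ξ·ΔH°_rxn = 99.11 × 56.8 = 5629.4 kJ/min
Sensible, feed 119→25 °C: -2970.7 kJ/min
Outlet flows (mol/min): A 87.89, B 99.11, H₂O 99.11
Sensible, products 25→250 °C: 7043.8 kJ/min
Q = ΔH = 9702.5 kJ/min = 161.71 kW
Heat supplied = 161710 W

Q_in = 162000 W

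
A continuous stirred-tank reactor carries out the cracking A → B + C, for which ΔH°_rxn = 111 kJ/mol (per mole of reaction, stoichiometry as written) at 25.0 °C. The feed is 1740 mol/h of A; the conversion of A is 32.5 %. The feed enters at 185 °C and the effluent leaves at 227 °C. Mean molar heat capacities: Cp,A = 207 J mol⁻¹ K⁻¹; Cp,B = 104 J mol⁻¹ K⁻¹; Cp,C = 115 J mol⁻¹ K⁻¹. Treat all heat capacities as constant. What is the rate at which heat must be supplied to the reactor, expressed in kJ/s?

Extent of reaction ξ = 0.325 × 1740 = 565.5 mol/h
Reaction term: ξ·ΔH°_rxn = 565.5 × 111 = 62770 kJ/h
Sensible, feed 185→25 °C: -57629 kJ/h
Outlet flows (mol/h): A 1174.5, B 565.5, C 565.5
Sensible, products 25→227 °C: 74127 kJ/h
Q = ΔH = 79269 kJ/h = 22.019 kW
Heat supplied = 22.019 kJ/s

Q_in = 22.0 kJ/s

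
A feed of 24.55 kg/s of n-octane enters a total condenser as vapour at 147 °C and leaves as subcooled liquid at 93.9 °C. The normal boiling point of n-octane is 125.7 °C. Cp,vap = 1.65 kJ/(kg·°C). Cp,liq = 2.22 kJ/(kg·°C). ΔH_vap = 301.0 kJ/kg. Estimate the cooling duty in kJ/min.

vapour 147→125.7 °C: -35.145 kJ/kg
condensation at 125.7 °C: -301 kJ/kg
liquid 125.7→93.9 °C: -70.596 kJ/kg
Δh = -35.145 + -301 + -70.596 = -406.74 kJ/kg
Q = ṁ·Δh = 24.55 kg/s × -406.74 kJ/kg = -9985.5 kJ/s
|Q| = 9985.5 kW = 599130 kJ/min

Q_c = 599000 kJ/min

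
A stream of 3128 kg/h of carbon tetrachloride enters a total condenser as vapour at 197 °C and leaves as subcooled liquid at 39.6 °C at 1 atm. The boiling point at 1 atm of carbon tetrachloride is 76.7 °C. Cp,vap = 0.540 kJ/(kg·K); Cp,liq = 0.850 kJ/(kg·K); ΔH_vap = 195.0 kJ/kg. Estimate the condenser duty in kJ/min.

vapour 197→76.7 °C: -64.962 kJ/kg
condensation at 76.7 °C: -195 kJ/kg
liquid 76.7→39.6 °C: -31.535 kJ/kg
Δh = -64.962 + -195 + -31.535 = -291.5 kJ/kg
Q = ṁ·Δh = 3128 kg/h × -291.5 kJ/kg = -911800 kJ/h
|Q| = 253.28 kW = 15197 kJ/min

Q_c = 15200 kJ/min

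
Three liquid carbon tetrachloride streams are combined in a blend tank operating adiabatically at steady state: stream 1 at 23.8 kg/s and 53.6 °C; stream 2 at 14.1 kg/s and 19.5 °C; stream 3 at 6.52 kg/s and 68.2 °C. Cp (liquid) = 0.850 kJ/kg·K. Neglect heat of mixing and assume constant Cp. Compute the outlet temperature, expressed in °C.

T_out = 44.9 °C

Adiabatic, steady state ⇒ Σ ṁᵢCp,ᵢ(T_out − Tᵢ) = 0
T_out = Σ ṁᵢCp,ᵢTᵢ / Σ ṁᵢCp,ᵢ
      = 1696 / 37.757 = 44.919 °C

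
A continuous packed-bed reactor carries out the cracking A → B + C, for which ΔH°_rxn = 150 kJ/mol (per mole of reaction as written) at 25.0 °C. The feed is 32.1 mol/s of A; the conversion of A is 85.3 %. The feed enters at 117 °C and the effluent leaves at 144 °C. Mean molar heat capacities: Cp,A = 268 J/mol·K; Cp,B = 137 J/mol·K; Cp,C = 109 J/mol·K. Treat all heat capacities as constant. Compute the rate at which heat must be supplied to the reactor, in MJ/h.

Q_in = 15400 MJ/h

Extent of reaction ξ = 0.853 × 32.1 = 27.381 mol/s
Reaction term: ξ·ΔH°_rxn = 27.381 × 150 = 4107.2 kJ/s
Sensible, feed 117→25 °C: -791.46 kJ/s
Outlet flows (mol/s): A 4.7187, B 27.381, C 27.381
Sensible, products 25→144 °C: 952.05 kJ/s
Q = ΔH = 4267.8 kJ/s = 4267.8 kW
Heat supplied = 15364 MJ/h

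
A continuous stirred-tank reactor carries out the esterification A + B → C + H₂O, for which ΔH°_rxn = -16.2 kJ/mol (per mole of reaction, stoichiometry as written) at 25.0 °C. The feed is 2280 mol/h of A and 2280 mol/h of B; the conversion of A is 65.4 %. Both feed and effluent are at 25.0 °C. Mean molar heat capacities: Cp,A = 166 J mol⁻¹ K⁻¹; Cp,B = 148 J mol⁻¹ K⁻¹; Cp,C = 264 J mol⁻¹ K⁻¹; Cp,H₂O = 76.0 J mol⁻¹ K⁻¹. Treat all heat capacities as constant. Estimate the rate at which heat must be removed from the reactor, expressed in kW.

Extent of reaction ξ = 0.654 × 2280 = 1491.1 mol/h
Reaction term: ξ·ΔH°_rxn = 1491.1 × -16.2 = -24156 kJ/h
Q = ΔH = -24156 kJ/h = -6.71 kW
Heat removed = 6.71 kW

Q_out = 6.71 kW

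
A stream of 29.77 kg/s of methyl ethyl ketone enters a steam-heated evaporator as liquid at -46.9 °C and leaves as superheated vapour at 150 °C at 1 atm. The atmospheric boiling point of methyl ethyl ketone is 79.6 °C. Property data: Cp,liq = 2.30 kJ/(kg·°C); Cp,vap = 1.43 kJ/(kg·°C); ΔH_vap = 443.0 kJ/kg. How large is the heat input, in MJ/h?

liquid -46.9→79.6 °C: 290.95 kJ/kg
vaporisation at 79.6 °C: 443 kJ/kg
vapour 79.6→150 °C: 100.67 kJ/kg
Δh = 290.95 + 443 + 100.67 = 834.62 kJ/kg
Q = ṁ·Δh = 29.77 kg/s × 834.62 kJ/kg = 24847 kJ/s
|Q| = 24847 kW = 89448 MJ/h

Q = 89400 MJ/h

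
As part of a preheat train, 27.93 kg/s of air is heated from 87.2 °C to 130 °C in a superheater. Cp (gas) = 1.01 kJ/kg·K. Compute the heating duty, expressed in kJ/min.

Q = ṁ·Cp·ΔT = 27.93 × 1.01 × (130 − 87.2) = 1207.4 kJ/s
Heating duty = 72441 kJ/min

Q = 72400 kJ/min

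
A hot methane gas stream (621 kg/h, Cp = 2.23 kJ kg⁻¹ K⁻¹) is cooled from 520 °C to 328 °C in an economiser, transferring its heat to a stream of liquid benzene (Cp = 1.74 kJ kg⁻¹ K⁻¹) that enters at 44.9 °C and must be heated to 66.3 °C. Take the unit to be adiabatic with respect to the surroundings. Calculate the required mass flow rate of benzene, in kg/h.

Heat released by hot stream: Q = 621 × 2.23 × (520 − 328) = 265890 kJ/h
Energy balance on cold side (adiabatic exchanger): Q = ṁ_c·Cp_c·(T_c,out − T_c,in)
ṁ_c = 265890 / [1.74 × (66.3 − 44.9)] = 7140.6 kg/h

ṁ_c = 7140 kg/h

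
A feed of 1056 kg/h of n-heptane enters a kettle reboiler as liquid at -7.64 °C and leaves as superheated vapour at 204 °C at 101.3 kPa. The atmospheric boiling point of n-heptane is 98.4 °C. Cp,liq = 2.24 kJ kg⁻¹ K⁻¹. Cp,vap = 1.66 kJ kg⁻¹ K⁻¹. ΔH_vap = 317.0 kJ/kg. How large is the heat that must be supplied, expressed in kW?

Q = 214 kW

liquid -7.64→98.4 °C: 237.53 kJ/kg
vaporisation at 98.4 °C: 317 kJ/kg
vapour 98.4→204 °C: 175.3 kJ/kg
Δh = 237.53 + 317 + 175.3 = 729.83 kJ/kg
Q = ṁ·Δh = 1056 kg/h × 729.83 kJ/kg = 770700 kJ/h
|Q| = 214.08 kW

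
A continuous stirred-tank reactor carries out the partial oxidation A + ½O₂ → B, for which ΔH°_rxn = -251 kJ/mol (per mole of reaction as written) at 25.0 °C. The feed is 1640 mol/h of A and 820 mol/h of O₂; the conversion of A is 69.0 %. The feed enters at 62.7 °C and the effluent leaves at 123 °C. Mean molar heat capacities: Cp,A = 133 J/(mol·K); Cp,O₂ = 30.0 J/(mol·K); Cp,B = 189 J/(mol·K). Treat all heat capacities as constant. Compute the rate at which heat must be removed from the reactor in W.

Q_out = 73600 W

Extent of reaction ξ = 0.690 × 1640 = 1131.6 mol/h
Reaction term: ξ·ΔH°_rxn = 1131.6 × -251 = -284030 kJ/h
Sensible, feed 62.7→25 °C: -9150.5 kJ/h
Outlet flows (mol/h): A 508.4, O₂ 254.2, B 1131.6
Sensible, products 25→123 °C: 28333 kJ/h
Q = ΔH = -264850 kJ/h = -73.569 kW
Heat removed = 73569 W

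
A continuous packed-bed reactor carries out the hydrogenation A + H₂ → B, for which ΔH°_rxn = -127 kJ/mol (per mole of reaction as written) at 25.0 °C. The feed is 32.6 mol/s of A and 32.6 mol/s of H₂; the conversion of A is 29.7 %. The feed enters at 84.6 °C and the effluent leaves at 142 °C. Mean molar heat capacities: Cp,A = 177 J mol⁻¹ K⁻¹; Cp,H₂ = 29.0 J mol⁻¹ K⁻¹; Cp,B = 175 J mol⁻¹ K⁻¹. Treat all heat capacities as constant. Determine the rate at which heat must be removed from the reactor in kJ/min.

Extent of reaction ξ = 0.297 × 32.6 = 9.6822 mol/s
Reaction term: ξ·ΔH°_rxn = 9.6822 × -127 = -1229.6 kJ/s
Sensible, feed 84.6→25 °C: -400.25 kJ/s
Outlet flows (mol/s): A 22.918, H₂ 22.918, B 9.6822
Sensible, products 25→142 °C: 750.61 kJ/s
Q = ΔH = -879.28 kJ/s = -879.28 kW
Heat removed = 52757 kJ/min

Q_out = 52800 kJ/min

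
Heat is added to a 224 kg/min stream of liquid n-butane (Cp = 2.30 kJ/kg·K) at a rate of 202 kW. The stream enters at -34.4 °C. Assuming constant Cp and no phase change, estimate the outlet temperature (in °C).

T_out = -10.9 °C

Q = 202 kW = 12120 kJ/min
ΔT = Q/(ṁ·Cp) = 12120/(224×2.30) = 23.525 K
T_out = -34.4 + 23.525 = -10.875 °C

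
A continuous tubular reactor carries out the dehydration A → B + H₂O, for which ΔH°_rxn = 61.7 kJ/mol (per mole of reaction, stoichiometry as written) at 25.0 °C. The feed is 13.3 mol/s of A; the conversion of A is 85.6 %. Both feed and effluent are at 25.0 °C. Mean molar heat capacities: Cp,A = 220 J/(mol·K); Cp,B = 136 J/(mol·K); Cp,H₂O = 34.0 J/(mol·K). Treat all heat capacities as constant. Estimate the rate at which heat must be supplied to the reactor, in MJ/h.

Q_in = 2530 MJ/h

Extent of reaction ξ = 0.856 × 13.3 = 11.385 mol/s
Reaction term: ξ·ΔH°_rxn = 11.385 × 61.7 = 702.44 kJ/s
Q = ΔH = 702.44 kJ/s = 702.44 kW
Heat supplied = 2528.8 MJ/h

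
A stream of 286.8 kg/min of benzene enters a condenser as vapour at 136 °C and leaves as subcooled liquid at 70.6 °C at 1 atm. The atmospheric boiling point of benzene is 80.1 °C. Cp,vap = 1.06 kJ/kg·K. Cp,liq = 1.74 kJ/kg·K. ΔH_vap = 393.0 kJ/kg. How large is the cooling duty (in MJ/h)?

vapour 136→80.1 °C: -59.254 kJ/kg
condensation at 80.1 °C: -393 kJ/kg
liquid 80.1→70.6 °C: -16.53 kJ/kg
Δh = -59.254 + -393 + -16.53 = -468.78 kJ/kg
Q = ṁ·Δh = 286.8 kg/min × -468.78 kJ/kg = -134450 kJ/min
|Q| = 2240.8 kW = 8066.8 MJ/h

Q_c = 8070 MJ/h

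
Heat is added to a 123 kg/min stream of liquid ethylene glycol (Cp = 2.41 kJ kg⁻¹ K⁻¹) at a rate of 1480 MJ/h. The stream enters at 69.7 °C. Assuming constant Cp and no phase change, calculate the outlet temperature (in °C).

Q = 1480 MJ/h = 24667 kJ/min
ΔT = Q/(ṁ·Cp) = 24667/(123×2.41) = 83.212 K
T_out = 69.7 + 83.212 = 152.91 °C

T_out = 153 °C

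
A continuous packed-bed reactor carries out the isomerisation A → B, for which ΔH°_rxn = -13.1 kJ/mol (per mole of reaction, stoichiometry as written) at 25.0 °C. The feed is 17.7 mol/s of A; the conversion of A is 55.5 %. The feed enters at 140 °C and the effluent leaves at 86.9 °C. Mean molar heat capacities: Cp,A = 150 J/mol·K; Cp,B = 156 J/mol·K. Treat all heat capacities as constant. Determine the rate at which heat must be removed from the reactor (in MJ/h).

Q_out = 958 MJ/h

Extent of reaction ξ = 0.555 × 17.7 = 9.8235 mol/s
Reaction term: ξ·ΔH°_rxn = 9.8235 × -13.1 = -128.69 kJ/s
Sensible, feed 140→25 °C: -305.32 kJ/s
Outlet flows (mol/s): A 7.8765, B 9.8235
Sensible, products 25→86.9 °C: 167.99 kJ/s
Q = ΔH = -266.02 kJ/s = -266.02 kW
Heat removed = 957.67 MJ/h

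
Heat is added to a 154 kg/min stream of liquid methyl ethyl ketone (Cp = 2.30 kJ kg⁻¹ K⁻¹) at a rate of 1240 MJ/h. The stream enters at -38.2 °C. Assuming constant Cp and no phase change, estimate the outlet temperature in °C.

Q = 1240 MJ/h = 20667 kJ/min
ΔT = Q/(ṁ·Cp) = 20667/(154×2.30) = 58.347 K
T_out = -38.2 + 58.347 = 20.147 °C

T_out = 20.1 °C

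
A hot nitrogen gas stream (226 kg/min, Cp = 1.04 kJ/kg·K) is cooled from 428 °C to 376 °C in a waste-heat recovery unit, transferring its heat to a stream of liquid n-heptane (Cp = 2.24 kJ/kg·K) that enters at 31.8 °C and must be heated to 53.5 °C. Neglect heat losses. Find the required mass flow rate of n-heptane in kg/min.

Heat released by hot stream: Q = 226 × 1.04 × (428 − 376) = 12222 kJ/min
Energy balance on cold side (adiabatic exchanger): Q = ṁ_c·Cp_c·(T_c,out − T_c,in)
ṁ_c = 12222 / [2.24 × (53.5 − 31.8)] = 251.44 kg/min

ṁ_c = 251 kg/min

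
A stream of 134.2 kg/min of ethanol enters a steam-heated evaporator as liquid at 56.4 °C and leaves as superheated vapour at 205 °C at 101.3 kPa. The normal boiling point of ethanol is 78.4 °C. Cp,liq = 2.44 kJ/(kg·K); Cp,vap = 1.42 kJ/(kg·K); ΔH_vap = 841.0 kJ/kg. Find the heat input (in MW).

liquid 56.4→78.4 °C: 53.68 kJ/kg
vaporisation at 78.4 °C: 841 kJ/kg
vapour 78.4→205 °C: 179.77 kJ/kg
Δh = 53.68 + 841 + 179.77 = 1074.5 kJ/kg
Q = ṁ·Δh = 134.2 kg/min × 1074.5 kJ/kg = 144190 kJ/min
|Q| = 2403.2 kW = 2.4032 MW

Q = 2.40 MW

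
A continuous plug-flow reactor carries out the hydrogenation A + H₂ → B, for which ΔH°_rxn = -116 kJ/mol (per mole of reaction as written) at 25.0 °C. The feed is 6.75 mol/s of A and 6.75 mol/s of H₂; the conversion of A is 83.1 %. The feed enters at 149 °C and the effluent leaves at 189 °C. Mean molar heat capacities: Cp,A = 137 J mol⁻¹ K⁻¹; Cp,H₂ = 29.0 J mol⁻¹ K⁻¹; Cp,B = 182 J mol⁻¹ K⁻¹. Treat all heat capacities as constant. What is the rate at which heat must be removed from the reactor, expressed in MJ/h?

Extent of reaction ξ = 0.831 × 6.75 = 5.6092 mol/s
Reaction term: ξ·ΔH°_rxn = 5.6092 × -116 = -650.67 kJ/s
Sensible, feed 149→25 °C: -138.94 kJ/s
Outlet flows (mol/s): A 1.1408, H₂ 1.1408, B 5.6092
Sensible, products 25→189 °C: 198.48 kJ/s
Q = ΔH = -591.13 kJ/s = -591.13 kW
Heat removed = 2128.1 MJ/h

Q_out = 2130 MJ/h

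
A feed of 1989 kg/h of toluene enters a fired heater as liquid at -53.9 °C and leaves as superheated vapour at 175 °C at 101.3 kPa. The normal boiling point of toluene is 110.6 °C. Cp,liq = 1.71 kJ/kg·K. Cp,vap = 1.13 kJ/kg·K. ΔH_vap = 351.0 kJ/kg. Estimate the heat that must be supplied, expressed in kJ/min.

liquid -53.9→110.6 °C: 281.3 kJ/kg
vaporisation at 110.6 °C: 351 kJ/kg
vapour 110.6→175 °C: 72.772 kJ/kg
Δh = 281.3 + 351 + 72.772 = 705.07 kJ/kg
Q = ṁ·Δh = 1989 kg/h × 705.07 kJ/kg = 1.4024e+06 kJ/h
|Q| = 389.55 kW = 23373 kJ/min

Q = 23400 kJ/min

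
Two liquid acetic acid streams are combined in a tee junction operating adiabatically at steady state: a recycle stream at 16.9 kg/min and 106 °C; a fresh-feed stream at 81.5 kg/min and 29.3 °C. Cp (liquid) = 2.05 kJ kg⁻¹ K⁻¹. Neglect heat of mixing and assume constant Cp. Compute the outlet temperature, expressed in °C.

T_out = 42.5 °C

Energy balance with Q = 0: Σ ṁᵢCp,ᵢ(T_out − Tᵢ) = 0
T_out = Σ ṁᵢCp,ᵢTᵢ / Σ ṁᵢCp,ᵢ
      = 8567.7 / 201.72 = 42.473 °C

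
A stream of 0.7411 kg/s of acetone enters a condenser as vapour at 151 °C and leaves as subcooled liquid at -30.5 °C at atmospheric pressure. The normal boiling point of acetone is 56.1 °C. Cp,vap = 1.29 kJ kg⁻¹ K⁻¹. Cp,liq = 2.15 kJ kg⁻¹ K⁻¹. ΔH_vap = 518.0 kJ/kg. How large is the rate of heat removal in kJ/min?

vapour 151→56.1 °C: -122.42 kJ/kg
condensation at 56.1 °C: -518 kJ/kg
liquid 56.1→-30.5 °C: -186.19 kJ/kg
Δh = -122.42 + -518 + -186.19 = -826.61 kJ/kg
Q = ṁ·Δh = 0.7411 kg/s × -826.61 kJ/kg = -612.6 kJ/s
|Q| = 612.6 kW = 36756 kJ/min

Q_c = 36800 kJ/min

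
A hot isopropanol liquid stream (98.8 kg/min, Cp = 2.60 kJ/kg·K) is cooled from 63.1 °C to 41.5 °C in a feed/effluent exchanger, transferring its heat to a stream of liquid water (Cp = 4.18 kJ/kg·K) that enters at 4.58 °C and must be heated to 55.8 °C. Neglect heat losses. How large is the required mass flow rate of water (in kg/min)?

Heat released by hot stream: Q = 98.8 × 2.60 × (63.1 − 41.5) = 5548.6 kJ/min
Energy balance on cold side (adiabatic exchanger): Q = ṁ_c·Cp_c·(T_c,out − T_c,in)
ṁ_c = 5548.6 / [4.18 × (55.8 − 4.58)] = 25.916 kg/min

ṁ_c = 25.9 kg/min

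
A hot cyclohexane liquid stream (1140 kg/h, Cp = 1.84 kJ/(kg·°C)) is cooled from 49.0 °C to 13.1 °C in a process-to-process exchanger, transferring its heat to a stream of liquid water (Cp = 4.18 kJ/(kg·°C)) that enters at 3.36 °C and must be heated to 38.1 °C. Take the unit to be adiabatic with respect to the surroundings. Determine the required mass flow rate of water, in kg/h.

ṁ_c = 519 kg/h

Heat released by hot stream: Q = 1140 × 1.84 × (49.0 − 13.1) = 75304 kJ/h
Energy balance on cold side (adiabatic exchanger): Q = ṁ_c·Cp_c·(T_c,out − T_c,in)
ṁ_c = 75304 / [4.18 × (38.1 − 3.36)] = 518.57 kg/h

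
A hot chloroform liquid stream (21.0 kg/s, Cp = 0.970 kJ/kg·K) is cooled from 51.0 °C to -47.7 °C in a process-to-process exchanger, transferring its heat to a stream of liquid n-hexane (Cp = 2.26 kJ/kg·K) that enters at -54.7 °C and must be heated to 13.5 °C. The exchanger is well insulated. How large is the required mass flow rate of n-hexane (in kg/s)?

ṁ_c = 13.0 kg/s

Heat released by hot stream: Q = 21.0 × 0.970 × (51.0 − -47.7) = 2010.5 kJ/s
Energy balance on cold side (adiabatic exchanger): Q = ṁ_c·Cp_c·(T_c,out − T_c,in)
ṁ_c = 2010.5 / [2.26 × (13.5 − -54.7)] = 13.044 kg/s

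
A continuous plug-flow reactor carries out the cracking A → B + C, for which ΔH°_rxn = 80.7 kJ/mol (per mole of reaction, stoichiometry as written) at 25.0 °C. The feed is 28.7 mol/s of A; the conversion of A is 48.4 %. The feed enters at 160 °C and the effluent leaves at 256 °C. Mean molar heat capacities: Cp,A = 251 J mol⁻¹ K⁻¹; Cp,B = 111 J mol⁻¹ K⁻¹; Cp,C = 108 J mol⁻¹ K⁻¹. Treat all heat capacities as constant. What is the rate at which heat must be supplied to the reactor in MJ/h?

Q_in = 6160 MJ/h

Extent of reaction ξ = 0.484 × 28.7 = 13.891 mol/s
Reaction term: ξ·ΔH°_rxn = 13.891 × 80.7 = 1121 kJ/s
Sensible, feed 160→25 °C: -972.5 kJ/s
Outlet flows (mol/s): A 14.809, B 13.891, C 13.891
Sensible, products 25→256 °C: 1561.4 kJ/s
Q = ΔH = 1709.9 kJ/s = 1709.9 kW
Heat supplied = 6155.5 MJ/h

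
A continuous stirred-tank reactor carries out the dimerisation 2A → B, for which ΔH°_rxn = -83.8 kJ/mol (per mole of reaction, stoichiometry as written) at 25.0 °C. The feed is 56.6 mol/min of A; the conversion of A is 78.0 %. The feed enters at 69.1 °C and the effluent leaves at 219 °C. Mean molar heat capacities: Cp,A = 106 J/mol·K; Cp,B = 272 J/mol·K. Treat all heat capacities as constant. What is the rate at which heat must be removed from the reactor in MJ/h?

Q_out = 41.6 MJ/h

Extent of reaction ξ = 0.780 × 56.6 / 2 = 22.074 mol/min
Reaction term: ξ·ΔH°_rxn = 22.074 × -83.8 = -1849.8 kJ/min
Sensible, feed 69.1→25 °C: -264.58 kJ/min
Outlet flows (mol/min): A 12.452, B 22.074
Sensible, products 25→219 °C: 1420.9 kJ/min
Q = ΔH = -693.52 kJ/min = -11.559 kW
Heat removed = 41.611 MJ/h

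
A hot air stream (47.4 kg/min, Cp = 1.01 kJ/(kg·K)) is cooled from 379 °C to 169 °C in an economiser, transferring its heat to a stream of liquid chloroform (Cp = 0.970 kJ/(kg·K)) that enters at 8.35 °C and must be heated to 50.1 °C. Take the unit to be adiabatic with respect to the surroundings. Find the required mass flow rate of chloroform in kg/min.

ṁ_c = 248 kg/min

Heat released by hot stream: Q = 47.4 × 1.01 × (379 − 169) = 10054 kJ/min
Energy balance on cold side (adiabatic exchanger): Q = ṁ_c·Cp_c·(T_c,out − T_c,in)
ṁ_c = 10054 / [0.970 × (50.1 − 8.35)] = 248.25 kg/min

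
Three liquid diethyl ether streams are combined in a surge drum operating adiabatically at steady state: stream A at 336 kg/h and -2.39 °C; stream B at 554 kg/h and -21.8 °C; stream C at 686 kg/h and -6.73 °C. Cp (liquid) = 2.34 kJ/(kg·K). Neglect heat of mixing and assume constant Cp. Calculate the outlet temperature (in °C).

T_out = -11.1 °C

No heat crosses the boundary, so H_out = H_in.
T_out = Σ ṁᵢCp,ᵢTᵢ / Σ ṁᵢCp,ᵢ
      = -40943 / 3687.8 = -11.102 °C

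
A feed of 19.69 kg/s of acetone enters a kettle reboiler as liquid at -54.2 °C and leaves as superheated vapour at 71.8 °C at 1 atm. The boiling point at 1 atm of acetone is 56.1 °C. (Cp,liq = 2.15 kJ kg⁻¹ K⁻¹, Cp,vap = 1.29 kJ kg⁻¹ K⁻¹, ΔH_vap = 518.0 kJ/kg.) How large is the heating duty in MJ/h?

Q = 55000 MJ/h

liquid -54.2→56.1 °C: 237.15 kJ/kg
vaporisation at 56.1 °C: 518 kJ/kg
vapour 56.1→71.8 °C: 20.253 kJ/kg
Δh = 237.15 + 518 + 20.253 = 775.4 kJ/kg
Q = ṁ·Δh = 19.69 kg/s × 775.4 kJ/kg = 15268 kJ/s
|Q| = 15268 kW = 54963 MJ/h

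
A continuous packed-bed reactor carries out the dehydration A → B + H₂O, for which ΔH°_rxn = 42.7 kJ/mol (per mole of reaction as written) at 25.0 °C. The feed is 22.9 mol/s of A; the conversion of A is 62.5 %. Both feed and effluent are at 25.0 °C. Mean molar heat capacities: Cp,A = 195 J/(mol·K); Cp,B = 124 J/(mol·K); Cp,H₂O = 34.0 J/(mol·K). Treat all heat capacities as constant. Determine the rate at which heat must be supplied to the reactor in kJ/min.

Extent of reaction ξ = 0.625 × 22.9 = 14.312 mol/s
Reaction term: ξ·ΔH°_rxn = 14.312 × 42.7 = 611.14 kJ/s
Q = ΔH = 611.14 kJ/s = 611.14 kW
Heat supplied = 36669 kJ/min

Q_in = 36700 kJ/min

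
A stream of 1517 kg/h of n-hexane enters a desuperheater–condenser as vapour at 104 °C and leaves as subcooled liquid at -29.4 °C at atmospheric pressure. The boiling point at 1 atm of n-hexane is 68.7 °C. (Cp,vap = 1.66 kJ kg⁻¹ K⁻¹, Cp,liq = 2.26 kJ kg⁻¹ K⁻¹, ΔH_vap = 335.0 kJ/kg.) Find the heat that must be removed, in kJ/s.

vapour 104→68.7 °C: -58.598 kJ/kg
condensation at 68.7 °C: -335 kJ/kg
liquid 68.7→-29.4 °C: -221.71 kJ/kg
Δh = -58.598 + -335 + -221.71 = -615.3 kJ/kg
Q = ṁ·Δh = 1517 kg/h × -615.3 kJ/kg = -933420 kJ/h
|Q| = 259.28 kW

Q_c = 259 kJ/s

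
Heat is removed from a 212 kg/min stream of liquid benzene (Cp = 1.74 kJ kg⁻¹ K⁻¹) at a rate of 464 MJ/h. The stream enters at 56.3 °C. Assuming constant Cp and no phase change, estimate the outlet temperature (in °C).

Q = 464 MJ/h = 7733.3 kJ/min
ΔT = Q/(ṁ·Cp) = 7733.3/(212×1.74) = 20.964 K
T_out = 56.3 − 20.964 = 35.336 °C

T_out = 35.3 °C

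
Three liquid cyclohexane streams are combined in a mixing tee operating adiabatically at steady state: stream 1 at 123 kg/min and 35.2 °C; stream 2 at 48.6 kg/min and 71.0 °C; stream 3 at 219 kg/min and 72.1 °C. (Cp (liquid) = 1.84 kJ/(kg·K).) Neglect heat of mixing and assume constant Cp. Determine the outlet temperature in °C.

T_out = 60.3 °C

No heat crosses the boundary, so H_out = H_in.
Σ ṁᵢCp,ᵢTᵢ = 123×1.84×35.2 + 48.6×1.84×71.0 + 219×1.84×72.1 = 43369
Σ ṁᵢCp,ᵢ = 123×1.84 + 48.6×1.84 + 219×1.84 = 718.7
T_out = 43369 / 718.7 = 60.343 °C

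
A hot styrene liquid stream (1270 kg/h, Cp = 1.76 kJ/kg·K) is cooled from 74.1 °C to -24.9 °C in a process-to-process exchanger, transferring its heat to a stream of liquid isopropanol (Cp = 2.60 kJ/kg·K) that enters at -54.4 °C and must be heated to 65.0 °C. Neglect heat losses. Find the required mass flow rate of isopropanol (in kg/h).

Heat released by hot stream: Q = 1270 × 1.76 × (74.1 − -24.9) = 221280 kJ/h
Energy balance on cold side (adiabatic exchanger): Q = ṁ_c·Cp_c·(T_c,out − T_c,in)
ṁ_c = 221280 / [2.60 × (65.0 − -54.4)] = 712.81 kg/h

ṁ_c = 713 kg/h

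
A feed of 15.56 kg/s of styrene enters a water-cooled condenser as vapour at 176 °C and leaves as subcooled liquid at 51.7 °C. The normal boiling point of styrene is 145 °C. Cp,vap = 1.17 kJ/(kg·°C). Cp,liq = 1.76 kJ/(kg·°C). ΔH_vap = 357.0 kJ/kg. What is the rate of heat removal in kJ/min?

vapour 176→145 °C: -36.27 kJ/kg
condensation at 145 °C: -357 kJ/kg
liquid 145→51.7 °C: -164.21 kJ/kg
Δh = -36.27 + -357 + -164.21 = -557.48 kJ/kg
Q = ṁ·Δh = 15.56 kg/s × -557.48 kJ/kg = -8674.4 kJ/s
|Q| = 8674.4 kW = 520460 kJ/min

Q_c = 520000 kJ/min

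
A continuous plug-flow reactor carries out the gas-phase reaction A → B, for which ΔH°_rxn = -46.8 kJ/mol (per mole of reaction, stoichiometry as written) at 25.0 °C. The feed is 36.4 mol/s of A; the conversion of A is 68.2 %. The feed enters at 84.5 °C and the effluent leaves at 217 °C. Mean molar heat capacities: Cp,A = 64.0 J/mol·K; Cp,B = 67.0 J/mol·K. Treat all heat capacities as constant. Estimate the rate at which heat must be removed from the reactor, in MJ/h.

Q_out = 3020 MJ/h

Extent of reaction ξ = 0.682 × 36.4 = 24.825 mol/s
Reaction term: ξ·ΔH°_rxn = 24.825 × -46.8 = -1161.8 kJ/s
Sensible, feed 84.5→25 °C: -138.61 kJ/s
Outlet flows (mol/s): A 11.575, B 24.825
Sensible, products 25→217 °C: 461.58 kJ/s
Q = ΔH = -838.83 kJ/s = -838.83 kW
Heat removed = 3019.8 MJ/h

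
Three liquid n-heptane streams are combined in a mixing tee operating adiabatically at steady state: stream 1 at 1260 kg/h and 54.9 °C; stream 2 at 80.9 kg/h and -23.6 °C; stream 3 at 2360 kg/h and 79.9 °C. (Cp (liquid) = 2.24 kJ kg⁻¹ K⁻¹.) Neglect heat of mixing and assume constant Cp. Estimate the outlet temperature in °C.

No heat crosses the boundary, so H_out = H_in.
Σ ṁᵢCp,ᵢTᵢ = 1260×2.24×54.9 + 80.9×2.24×-23.6 + 2360×2.24×79.9 = 573060
Σ ṁᵢCp,ᵢ = 1260×2.24 + 80.9×2.24 + 2360×2.24 = 8290
T_out = 573060 / 8290 = 69.126 °C

T_out = 69.1 °C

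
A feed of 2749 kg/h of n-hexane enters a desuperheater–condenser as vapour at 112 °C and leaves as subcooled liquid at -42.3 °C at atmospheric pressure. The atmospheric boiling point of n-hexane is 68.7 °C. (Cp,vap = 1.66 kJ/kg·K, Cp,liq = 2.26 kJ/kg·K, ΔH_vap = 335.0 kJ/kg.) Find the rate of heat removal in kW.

Q_c = 502 kW

vapour 112→68.7 °C: -71.878 kJ/kg
condensation at 68.7 °C: -335 kJ/kg
liquid 68.7→-42.3 °C: -250.86 kJ/kg
Δh = -71.878 + -335 + -250.86 = -657.74 kJ/kg
Q = ṁ·Δh = 2749 kg/h × -657.74 kJ/kg = -1.8081e+06 kJ/h
|Q| = 502.26 kW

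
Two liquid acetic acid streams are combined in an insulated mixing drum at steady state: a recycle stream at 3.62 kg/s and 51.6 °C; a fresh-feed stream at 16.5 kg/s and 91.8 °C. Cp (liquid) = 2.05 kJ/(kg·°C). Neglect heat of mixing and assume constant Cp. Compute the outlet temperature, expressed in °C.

Adiabatic, steady state ⇒ Σ ṁᵢCp,ᵢ(T_out − Tᵢ) = 0
T_out = Σ ṁᵢCp,ᵢTᵢ / Σ ṁᵢCp,ᵢ
      = 3488.1 / 41.246 = 84.567 °C

T_out = 84.6 °C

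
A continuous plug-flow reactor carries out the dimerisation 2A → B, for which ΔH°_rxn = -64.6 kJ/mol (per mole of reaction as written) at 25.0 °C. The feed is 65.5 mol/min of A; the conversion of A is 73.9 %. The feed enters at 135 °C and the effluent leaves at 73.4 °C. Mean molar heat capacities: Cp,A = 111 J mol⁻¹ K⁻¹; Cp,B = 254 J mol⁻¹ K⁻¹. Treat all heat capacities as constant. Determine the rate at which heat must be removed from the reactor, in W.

Q_out = 32900 W

Extent of reaction ξ = 0.739 × 65.5 / 2 = 24.202 mol/min
Reaction term: ξ·ΔH°_rxn = 24.202 × -64.6 = -1563.5 kJ/min
Sensible, feed 135→25 °C: -799.75 kJ/min
Outlet flows (mol/min): A 17.096, B 24.202
Sensible, products 25→73.4 °C: 389.38 kJ/min
Q = ΔH = -1973.8 kJ/min = -32.897 kW
Heat removed = 32897 W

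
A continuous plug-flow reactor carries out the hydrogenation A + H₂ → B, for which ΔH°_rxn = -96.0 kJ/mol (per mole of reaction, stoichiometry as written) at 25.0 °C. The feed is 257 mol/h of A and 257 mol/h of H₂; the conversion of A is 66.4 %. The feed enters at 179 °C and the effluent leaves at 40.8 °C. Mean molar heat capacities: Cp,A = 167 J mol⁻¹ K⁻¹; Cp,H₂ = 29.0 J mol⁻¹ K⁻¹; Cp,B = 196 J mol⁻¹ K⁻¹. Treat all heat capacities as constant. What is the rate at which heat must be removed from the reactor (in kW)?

Q_out = 6.48 kW

Extent of reaction ξ = 0.664 × 257 = 170.65 mol/h
Reaction term: ξ·ΔH°_rxn = 170.65 × -96.0 = -16382 kJ/h
Sensible, feed 179→25 °C: -7757.3 kJ/h
Outlet flows (mol/h): A 86.352, H₂ 86.352, B 170.65
Sensible, products 25→40.8 °C: 795.88 kJ/h
Q = ΔH = -23344 kJ/h = -6.4843 kW
Heat removed = 6.4843 kW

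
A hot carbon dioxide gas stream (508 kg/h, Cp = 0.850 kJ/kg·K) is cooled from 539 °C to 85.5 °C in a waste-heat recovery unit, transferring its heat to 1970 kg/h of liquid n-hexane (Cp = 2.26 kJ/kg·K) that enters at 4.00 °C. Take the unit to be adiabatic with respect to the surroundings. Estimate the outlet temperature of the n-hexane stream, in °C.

Heat released by hot stream: Q = 508 × 0.850 × (539 − 85.5) = 195820 kJ/h
Energy balance on cold side (adiabatic exchanger): Q = ṁ_c·Cp_c·(T_c,out − T_c,in)
T_c,out = 4.00 + 195820/(1970 × 2.26) = 47.983 °C

T_c,out = 48.0 °C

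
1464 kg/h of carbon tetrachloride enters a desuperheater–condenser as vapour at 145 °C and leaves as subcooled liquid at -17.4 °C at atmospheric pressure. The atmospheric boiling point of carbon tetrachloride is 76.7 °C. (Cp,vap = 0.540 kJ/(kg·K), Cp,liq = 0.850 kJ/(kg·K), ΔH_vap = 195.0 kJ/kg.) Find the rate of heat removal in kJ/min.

vapour 145→76.7 °C: -36.882 kJ/kg
condensation at 76.7 °C: -195 kJ/kg
liquid 76.7→-17.4 °C: -79.985 kJ/kg
Δh = -36.882 + -195 + -79.985 = -311.87 kJ/kg
Q = ṁ·Δh = 1464 kg/h × -311.87 kJ/kg = -456570 kJ/h
|Q| = 126.83 kW = 7609.6 kJ/min

Q_c = 7610 kJ/min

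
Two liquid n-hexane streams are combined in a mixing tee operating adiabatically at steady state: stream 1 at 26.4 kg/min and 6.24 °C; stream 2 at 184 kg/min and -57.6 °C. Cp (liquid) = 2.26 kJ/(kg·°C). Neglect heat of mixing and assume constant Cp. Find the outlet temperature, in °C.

Adiabatic, steady state ⇒ Σ ṁᵢCp,ᵢ(T_out − Tᵢ) = 0
T_out = Σ ṁᵢCp,ᵢTᵢ / Σ ṁᵢCp,ᵢ
      = -23580 / 475.5 = -49.59 °C

T_out = -49.6 °C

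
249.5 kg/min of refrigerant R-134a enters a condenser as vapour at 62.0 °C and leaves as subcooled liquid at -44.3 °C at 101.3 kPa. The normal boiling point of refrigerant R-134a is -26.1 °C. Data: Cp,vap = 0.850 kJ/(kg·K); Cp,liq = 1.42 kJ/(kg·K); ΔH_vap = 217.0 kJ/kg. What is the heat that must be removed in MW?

Q_c = 1.32 MW

vapour 62.0→-26.1 °C: -74.885 kJ/kg
condensation at -26.1 °C: -217 kJ/kg
liquid -26.1→-44.3 °C: -25.844 kJ/kg
Δh = -74.885 + -217 + -25.844 = -317.73 kJ/kg
Q = ṁ·Δh = 249.5 kg/min × -317.73 kJ/kg = -79273 kJ/min
|Q| = 1321.2 kW = 1.3212 MW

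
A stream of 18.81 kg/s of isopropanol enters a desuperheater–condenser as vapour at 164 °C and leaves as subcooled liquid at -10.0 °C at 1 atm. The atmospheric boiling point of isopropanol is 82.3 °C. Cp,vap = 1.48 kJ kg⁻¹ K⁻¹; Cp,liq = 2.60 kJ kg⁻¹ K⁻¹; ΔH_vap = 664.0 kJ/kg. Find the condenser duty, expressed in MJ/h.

vapour 164→82.3 °C: -120.92 kJ/kg
condensation at 82.3 °C: -664 kJ/kg
liquid 82.3→-10.0 °C: -239.98 kJ/kg
Δh = -120.92 + -664 + -239.98 = -1024.9 kJ/kg
Q = ṁ·Δh = 18.81 kg/s × -1024.9 kJ/kg = -19278 kJ/s
|Q| = 19278 kW = 69402 MJ/h

Q_c = 69400 MJ/h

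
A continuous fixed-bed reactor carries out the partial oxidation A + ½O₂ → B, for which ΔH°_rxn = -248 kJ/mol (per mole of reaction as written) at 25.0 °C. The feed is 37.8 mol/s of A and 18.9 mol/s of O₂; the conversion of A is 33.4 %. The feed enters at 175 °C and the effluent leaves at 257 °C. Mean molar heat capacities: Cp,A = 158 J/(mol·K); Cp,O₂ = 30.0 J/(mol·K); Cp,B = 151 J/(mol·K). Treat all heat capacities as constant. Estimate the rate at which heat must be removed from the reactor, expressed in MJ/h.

Extent of reaction ξ = 0.334 × 37.8 = 12.625 mol/s
Reaction term: ξ·ΔH°_rxn = 12.625 × -248 = -3131 kJ/s
Sensible, feed 175→25 °C: -980.91 kJ/s
Outlet flows (mol/s): A 25.175, O₂ 12.587, B 12.625
Sensible, products 25→257 °C: 1452.7 kJ/s
Q = ΔH = -2659.3 kJ/s = -2659.3 kW
Heat removed = 9573.3 MJ/h

Q_out = 9570 MJ/h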